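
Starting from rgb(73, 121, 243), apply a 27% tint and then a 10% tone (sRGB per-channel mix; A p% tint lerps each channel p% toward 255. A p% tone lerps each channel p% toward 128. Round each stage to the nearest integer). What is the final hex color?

#7B9AEA

A 27% tint moves each channel 27% toward 255:
  R: 73 + 0.27×(255−73) = 73 + 49.14 = 122.14 → 122
  G: 121 + 0.27×(255−121) = 121 + 36.18 = 157.18 → 157
  B: 243 + 0.27×(255−243) = 243 + 3.24 = 246.24 → 246
After the tint: rgb(122, 157, 246) = #7A9DF6.
Lerp each channel 10% toward 128:
  R: 122 + 0.1×(128−122) = 122 + 0.6 = 122.6 → 123
  G: 157 + 0.1×(128−157) = 157 − 2.9 = 154.1 → 154
  B: 246 − 11.8 = 234.2 → 234
rgb(123, 154, 234) = #7B9AEA.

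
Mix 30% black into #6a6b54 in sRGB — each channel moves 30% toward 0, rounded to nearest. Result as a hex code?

#6a6b54 is rgb(106, 107, 84).
A 30% shade moves each channel 30% toward 0:
  R: 106 − 31.8 = 74.2 → 74
  G: 107 + 0.3×(0−107) = 107 − 32.1 = 74.9 → 75
  B: 84 − 25.2 = 58.8 → 59
rgb(74, 75, 59) = #4a4b3b.

#4a4b3b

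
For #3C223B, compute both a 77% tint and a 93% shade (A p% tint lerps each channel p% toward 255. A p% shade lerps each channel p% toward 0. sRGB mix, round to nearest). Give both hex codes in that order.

#3C223B is rgb(60, 34, 59).
77% tint:
  R: 60 + 150.15 = 210.15 → 210
  G: 34 + 170.17 = 204.17 → 204
  B: 59 + 150.92 = 209.92 → 210
  → #D2CCD2
93% shade:
  R: 60 − 55.8 = 4.2 → 4
  G: 34 + 0.93×(0−34) = 34 − 31.62 = 2.38 → 2
  B: 59 + 0.93×(0−59) = 59 − 54.87 = 4.13 → 4
  → #040204

#D2CCD2, #040204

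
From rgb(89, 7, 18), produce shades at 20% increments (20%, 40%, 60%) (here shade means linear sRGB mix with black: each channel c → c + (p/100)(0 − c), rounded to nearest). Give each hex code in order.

20%: (89 − 17.8 = 71.2→71, 7 − 1.4 = 5.6→6, 18 − 3.6 = 14.4→14) → #47060e
40%: (89 − 35.6 = 53.4→53, 7 − 2.8 = 4.2→4, 18 − 7.2 = 10.8→11) → #35040b
60%: (89 − 53.4 = 35.6→36, 7 − 4.2 = 2.8→3, 18 − 10.8 = 7.2→7) → #240307

#47060e, #35040b, #240307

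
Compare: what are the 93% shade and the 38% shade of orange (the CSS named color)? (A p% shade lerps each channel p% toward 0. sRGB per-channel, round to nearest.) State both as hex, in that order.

CSS orange is rgb(255, 165, 0).
93% shade:
  R: 255 − 237.15 = 17.85 → 18
  G: 165 + 0.93×(0−165) = 165 − 153.45 = 11.55 → 12
  B: 0 + 0 = 0 → 0
  → #120C00
38% shade:
  R: 255 + 0.38×(0−255) = 255 − 96.9 = 158.1 → 158
  G: 165 + 0.38×(0−165) = 165 − 62.7 = 102.3 → 102
  B: 0 + 0.38×(0−0) = 0 + 0 = 0 → 0
  → #9E6600

#120C00, #9E6600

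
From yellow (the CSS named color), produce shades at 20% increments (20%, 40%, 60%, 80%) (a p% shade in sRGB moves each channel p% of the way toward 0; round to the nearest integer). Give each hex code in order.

#CCCC00, #999900, #666600, #333300

CSS yellow is rgb(255, 255, 0).
20%: (255 − 51 = 204→204, 255 − 51 = 204→204, 0→0) → #CCCC00
40%: (255 − 102 = 153→153, 255 − 102 = 153→153, 0→0) → #999900
60%: (255 − 153 = 102→102, 255 − 153 = 102→102, 0→0) → #666600
80%: (255 − 204 = 51→51, 255 − 204 = 51→51, 0→0) → #333300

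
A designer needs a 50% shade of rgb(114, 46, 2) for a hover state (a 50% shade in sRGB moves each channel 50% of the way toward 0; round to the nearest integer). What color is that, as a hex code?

Lerp each channel 50% toward 0:
  R: 114 + 0.5×(0−114) = 114 − 57 = 57 → 57
  G: 46 + 0.5×(0−46) = 46 − 23 = 23 → 23
  B: 2 − 1 = 1 → 1
rgb(57, 23, 1) = #391701.

#391701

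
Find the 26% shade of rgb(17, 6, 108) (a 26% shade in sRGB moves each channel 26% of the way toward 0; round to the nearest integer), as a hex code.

#0D0450

Per channel, c → c + 0.26(0 − c):
  R: 17 − 4.42 = 12.58 → 13
  G: 6 + 0.26×(0−6) = 6 − 1.56 = 4.44 → 4
  B: 108 + 0.26×(0−108) = 108 − 28.08 = 79.92 → 80
rgb(13, 4, 80) = #0D0450.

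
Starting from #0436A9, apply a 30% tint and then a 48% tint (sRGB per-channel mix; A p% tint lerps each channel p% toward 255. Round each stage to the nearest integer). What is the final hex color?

#0436A9 is rgb(4, 54, 169).
A 30% tint moves each channel 30% toward 255:
  R: 4 + 0.3×(255−4) = 4 + 75.3 = 79.3 → 79
  G: 54 + 0.3×(255−54) = 54 + 60.3 = 114.3 → 114
  B: 169 + 0.3×(255−169) = 169 + 25.8 = 194.8 → 195
After the tint: rgb(79, 114, 195) = #4F72C3.
A 48% tint moves each channel 48% toward 255:
  R: 79 + 0.48×(255−79) = 79 + 84.48 = 163.48 → 163
  G: 114 + 0.48×(255−114) = 114 + 67.68 = 181.68 → 182
  B: 195 + 0.48×(255−195) = 195 + 28.8 = 223.8 → 224
rgb(163, 182, 224) = #A3B6E0.

#A3B6E0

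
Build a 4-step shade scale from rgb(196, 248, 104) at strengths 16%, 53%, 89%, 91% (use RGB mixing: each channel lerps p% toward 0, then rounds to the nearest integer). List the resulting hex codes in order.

#A5D057, #5C7531, #161B0B, #121609

16%: (196 − 31.36 = 164.64→165, 248 − 39.68 = 208.32→208, 104 − 16.64 = 87.36→87) → #A5D057
53%: (196 − 103.88 = 92.12→92, 248 − 131.44 = 116.56→117, 104 − 55.12 = 48.88→49) → #5C7531
89%: (196 − 174.44 = 21.56→22, 248 − 220.72 = 27.28→27, 104 − 92.56 = 11.44→11) → #161B0B
91%: (196 − 178.36 = 17.64→18, 248 − 225.68 = 22.32→22, 104 − 94.64 = 9.36→9) → #121609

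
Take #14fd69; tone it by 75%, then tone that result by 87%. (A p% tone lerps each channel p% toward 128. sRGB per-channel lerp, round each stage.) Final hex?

#14fd69 is rgb(20, 253, 105).
Lerp each channel 75% toward 128:
  R: 20 + 81 = 101 → 101
  G: 253 + 0.75×(128−253) = 253 − 93.75 = 159.25 → 159
  B: 105 + 0.75×(128−105) = 105 + 17.25 = 122.25 → 122
After the tone: rgb(101, 159, 122) = #659f7a.
Lerp each channel 87% toward 128:
  R: 101 + 0.87×(128−101) = 101 + 23.49 = 124.49 → 124
  G: 159 − 26.97 = 132.03 → 132
  B: 122 + 5.22 = 127.22 → 127
rgb(124, 132, 127) = #7c847f.

#7c847f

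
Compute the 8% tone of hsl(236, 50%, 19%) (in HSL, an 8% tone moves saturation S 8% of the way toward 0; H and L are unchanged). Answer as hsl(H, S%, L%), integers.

S moves 8% from 50 toward 0: 50 − 4 = 46 → 46.
H and L are unchanged.

hsl(236, 46%, 19%)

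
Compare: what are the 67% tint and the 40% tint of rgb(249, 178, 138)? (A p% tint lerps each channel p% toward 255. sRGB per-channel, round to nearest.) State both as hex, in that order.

67% tint:
  R: 249 + 0.67×(255−249) = 249 + 4.02 = 253.02 → 253
  G: 178 + 0.67×(255−178) = 178 + 51.59 = 229.59 → 230
  B: 138 + 0.67×(255−138) = 138 + 78.39 = 216.39 → 216
  → #FDE6D8
40% tint:
  R: 249 + 2.4 = 251.4 → 251
  G: 178 + 0.4×(255−178) = 178 + 30.8 = 208.8 → 209
  B: 138 + 0.4×(255−138) = 138 + 46.8 = 184.8 → 185
  → #FBD1B9

#FDE6D8, #FBD1B9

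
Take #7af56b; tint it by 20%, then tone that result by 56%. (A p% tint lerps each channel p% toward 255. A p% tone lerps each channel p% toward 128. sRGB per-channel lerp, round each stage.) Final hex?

#89b484

#7af56b is rgb(122, 245, 107).
Lerp each channel 20% toward 255:
  R: 122 + 0.2×(255−122) = 122 + 26.6 = 148.6 → 149
  G: 245 + 0.2×(255−245) = 245 + 2 = 247 → 247
  B: 107 + 0.2×(255−107) = 107 + 29.6 = 136.6 → 137
After the tint: rgb(149, 247, 137) = #95f789.
Per channel, c → c + 0.56(128 − c):
  R: 149 − 11.76 = 137.24 → 137
  G: 247 + 0.56×(128−247) = 247 − 66.64 = 180.36 → 180
  B: 137 + 0.56×(128−137) = 137 − 5.04 = 131.96 → 132
rgb(137, 180, 132) = #89b484.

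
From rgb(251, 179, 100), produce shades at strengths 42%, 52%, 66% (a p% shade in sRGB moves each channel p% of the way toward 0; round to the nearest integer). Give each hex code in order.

42%: (251 − 105.42 = 145.58→146, 179 − 75.18 = 103.82→104, 100 − 42 = 58→58) → #92683a
52%: (251 − 130.52 = 120.48→120, 179 − 93.08 = 85.92→86, 100 − 52 = 48→48) → #785630
66%: (251 − 165.66 = 85.34→85, 179 − 118.14 = 60.86→61, 100 − 66 = 34→34) → #553d22

#92683a, #785630, #553d22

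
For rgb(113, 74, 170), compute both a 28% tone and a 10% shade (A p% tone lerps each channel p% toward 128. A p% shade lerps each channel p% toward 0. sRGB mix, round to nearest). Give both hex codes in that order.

#75599e, #664399

28% tone:
  R: 113 + 0.28×(128−113) = 113 + 4.2 = 117.2 → 117
  G: 74 + 0.28×(128−74) = 74 + 15.12 = 89.12 → 89
  B: 170 + 0.28×(128−170) = 170 − 11.76 = 158.24 → 158
  → #75599e
10% shade:
  R: 113 + 0.1×(0−113) = 113 − 11.3 = 101.7 → 102
  G: 74 − 7.4 = 66.6 → 67
  B: 170 + 0.1×(0−170) = 170 − 17 = 153 → 153
  → #664399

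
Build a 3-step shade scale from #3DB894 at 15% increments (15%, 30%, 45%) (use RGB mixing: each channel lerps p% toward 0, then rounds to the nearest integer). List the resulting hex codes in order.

#349C7E, #2B8168, #226551

#3DB894 is rgb(61, 184, 148).
15%: (61 − 9.15 = 51.85→52, 184 − 27.6 = 156.4→156, 148 − 22.2 = 125.8→126) → #349C7E
30%: (61 − 18.3 = 42.7→43, 184 − 55.2 = 128.8→129, 148 − 44.4 = 103.6→104) → #2B8168
45%: (61 − 27.45 = 33.55→34, 184 − 82.8 = 101.2→101, 148 − 66.6 = 81.4→81) → #226551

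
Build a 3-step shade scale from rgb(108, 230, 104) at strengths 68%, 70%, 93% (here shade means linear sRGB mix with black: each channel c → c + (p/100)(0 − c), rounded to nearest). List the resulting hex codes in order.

68%: (108 − 73.44 = 34.56→35, 230 − 156.4 = 73.6→74, 104 − 70.72 = 33.28→33) → #234a21
70%: (108 − 75.6 = 32.4→32, 230 − 161 = 69→69, 104 − 72.8 = 31.2→31) → #20451f
93%: (108 − 100.44 = 7.56→8, 230 − 213.9 = 16.1→16, 104 − 96.72 = 7.28→7) → #081007

#234a21, #20451f, #081007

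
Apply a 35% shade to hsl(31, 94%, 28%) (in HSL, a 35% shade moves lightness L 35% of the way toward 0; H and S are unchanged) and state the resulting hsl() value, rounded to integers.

hsl(31, 94%, 18%)

L moves 35% from 28 toward 0: 28 − 9.8 = 18.2 → 18.
H and S are unchanged.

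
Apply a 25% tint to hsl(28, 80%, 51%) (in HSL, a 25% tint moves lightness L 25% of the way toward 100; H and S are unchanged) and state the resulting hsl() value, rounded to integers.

hsl(28, 80%, 63%)

L moves 25% from 51 toward 100: 51 + 12.25 = 63.25 → 63.
H and S are unchanged.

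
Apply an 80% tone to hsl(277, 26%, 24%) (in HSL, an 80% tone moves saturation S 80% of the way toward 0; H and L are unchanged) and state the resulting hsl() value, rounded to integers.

S moves 80% from 26 toward 0: 26 − 20.8 = 5.2 → 5.
H and L are unchanged.

hsl(277, 5%, 24%)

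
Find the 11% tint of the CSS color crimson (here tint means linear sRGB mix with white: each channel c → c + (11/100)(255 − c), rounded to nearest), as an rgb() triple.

CSS crimson is rgb(220, 20, 60).
An 11% tint moves each channel 11% toward 255:
  R: 220 + 0.11×(255−220) = 220 + 3.85 = 223.85 → 224
  G: 20 + 25.85 = 45.85 → 46
  B: 60 + 0.11×(255−60) = 60 + 21.45 = 81.45 → 81

rgb(224, 46, 81)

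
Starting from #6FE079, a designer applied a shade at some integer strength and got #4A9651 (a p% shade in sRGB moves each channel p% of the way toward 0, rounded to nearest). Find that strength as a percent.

33%

#6FE079 is rgb(111, 224, 121); #4A9651 is rgb(74, 150, 81).
On the G channel (widest range): 150 ≈ 224 + (p/100)(0 − 224), so p ≈ 100×(150 − 224)/(0 − 224) = -7400/-224 = 33.04.
p = 33 reproduces all three channels after rounding.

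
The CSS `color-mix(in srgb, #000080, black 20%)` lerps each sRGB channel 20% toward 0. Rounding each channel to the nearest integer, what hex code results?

#000080 is rgb(0, 0, 128).
Lerp each channel 20% toward 0:
  R: 0 + 0 = 0 → 0
  G: 0 + 0.2×(0−0) = 0 + 0 = 0 → 0
  B: 128 − 25.6 = 102.4 → 102
rgb(0, 0, 102) = #000066.

#000066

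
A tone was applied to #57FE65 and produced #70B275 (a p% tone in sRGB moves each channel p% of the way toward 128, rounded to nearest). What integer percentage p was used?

60%

#57FE65 is rgb(87, 254, 101); #70B275 is rgb(112, 178, 117).
On the G channel (widest range): 178 ≈ 254 + (p/100)(128 − 254), so p ≈ 100×(178 − 254)/(128 − 254) = -7600/-126 = 60.32.
p = 60 reproduces all three channels after rounding.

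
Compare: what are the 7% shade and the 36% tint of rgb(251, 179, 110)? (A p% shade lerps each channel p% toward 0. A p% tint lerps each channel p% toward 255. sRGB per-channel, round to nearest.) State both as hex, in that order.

#e9a666, #fccea2

7% shade:
  R: 251 + 0.07×(0−251) = 251 − 17.57 = 233.43 → 233
  G: 179 − 12.53 = 166.47 → 166
  B: 110 − 7.7 = 102.3 → 102
  → #e9a666
36% tint:
  R: 251 + 0.36×(255−251) = 251 + 1.44 = 252.44 → 252
  G: 179 + 0.36×(255−179) = 179 + 27.36 = 206.36 → 206
  B: 110 + 0.36×(255−110) = 110 + 52.2 = 162.2 → 162
  → #fccea2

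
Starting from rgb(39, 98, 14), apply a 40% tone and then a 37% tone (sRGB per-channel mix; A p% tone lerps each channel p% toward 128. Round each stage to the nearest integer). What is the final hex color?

#5f7555

Lerp each channel 40% toward 128:
  R: 39 + 35.6 = 74.6 → 75
  G: 98 + 0.4×(128−98) = 98 + 12 = 110 → 110
  B: 14 + 0.4×(128−14) = 14 + 45.6 = 59.6 → 60
After the tone: rgb(75, 110, 60) = #4b6e3c.
A 37% tone moves each channel 37% toward 128:
  R: 75 + 0.37×(128−75) = 75 + 19.61 = 94.61 → 95
  G: 110 + 0.37×(128−110) = 110 + 6.66 = 116.66 → 117
  B: 60 + 25.16 = 85.16 → 85
rgb(95, 117, 85) = #5f7555.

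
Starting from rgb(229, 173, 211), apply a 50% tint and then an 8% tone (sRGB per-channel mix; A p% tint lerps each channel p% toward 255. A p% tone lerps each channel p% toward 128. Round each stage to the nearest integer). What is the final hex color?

A 50% tint moves each channel 50% toward 255:
  R: 229 + 0.5×(255−229) = 229 + 13 = 242 → 242
  G: 173 + 0.5×(255−173) = 173 + 41 = 214 → 214
  B: 211 + 22 = 233 → 233
After the tint: rgb(242, 214, 233) = #F2D6E9.
Lerp each channel 8% toward 128:
  R: 242 − 9.12 = 232.88 → 233
  G: 214 − 6.88 = 207.12 → 207
  B: 233 + 0.08×(128−233) = 233 − 8.4 = 224.6 → 225
rgb(233, 207, 225) = #E9CFE1.

#E9CFE1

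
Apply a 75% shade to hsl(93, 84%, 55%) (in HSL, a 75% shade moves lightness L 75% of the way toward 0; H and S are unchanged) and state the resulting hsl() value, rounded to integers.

L moves 75% from 55 toward 0: 55 − 41.25 = 13.75 → 14.
H and S are unchanged.

hsl(93, 84%, 14%)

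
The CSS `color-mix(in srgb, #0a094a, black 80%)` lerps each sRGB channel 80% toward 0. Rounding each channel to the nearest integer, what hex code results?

#02020f

#0a094a is rgb(10, 9, 74).
An 80% shade moves each channel 80% toward 0:
  R: 10 + 0.8×(0−10) = 10 − 8 = 2 → 2
  G: 9 + 0.8×(0−9) = 9 − 7.2 = 1.8 → 2
  B: 74 + 0.8×(0−74) = 74 − 59.2 = 14.8 → 15
rgb(2, 2, 15) = #02020f.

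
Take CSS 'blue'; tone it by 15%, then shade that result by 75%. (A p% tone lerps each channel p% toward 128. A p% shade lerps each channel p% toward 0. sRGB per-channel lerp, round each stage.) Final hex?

#05053B

CSS blue is rgb(0, 0, 255).
Lerp each channel 15% toward 128:
  R: 0 + 19.2 = 19.2 → 19
  G: 0 + 0.15×(128−0) = 0 + 19.2 = 19.2 → 19
  B: 255 + 0.15×(128−255) = 255 − 19.05 = 235.95 → 236
After the tone: rgb(19, 19, 236) = #1313EC.
Per channel, c → c + 0.75(0 − c):
  R: 19 − 14.25 = 4.75 → 5
  G: 19 − 14.25 = 4.75 → 5
  B: 236 + 0.75×(0−236) = 236 − 177 = 59 → 59
rgb(5, 5, 59) = #05053B.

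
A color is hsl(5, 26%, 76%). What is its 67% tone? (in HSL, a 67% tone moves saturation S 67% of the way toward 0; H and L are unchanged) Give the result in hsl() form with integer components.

hsl(5, 9%, 76%)

S moves 67% from 26 toward 0: 26 − 17.42 = 8.58 → 9.
H and L are unchanged.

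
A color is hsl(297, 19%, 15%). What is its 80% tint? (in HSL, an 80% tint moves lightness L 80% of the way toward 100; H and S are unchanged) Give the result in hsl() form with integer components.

hsl(297, 19%, 83%)

L moves 80% from 15 toward 100: 15 + 68 = 83 → 83.
H and S are unchanged.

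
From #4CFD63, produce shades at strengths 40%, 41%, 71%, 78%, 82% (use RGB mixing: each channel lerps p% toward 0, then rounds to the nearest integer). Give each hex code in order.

#2E983B, #2D953A, #16491D, #113816, #0E2E12

#4CFD63 is rgb(76, 253, 99).
40%: (76 − 30.4 = 45.6→46, 253 − 101.2 = 151.8→152, 99 − 39.6 = 59.4→59) → #2E983B
41%: (76 − 31.16 = 44.84→45, 253 − 103.73 = 149.27→149, 99 − 40.59 = 58.41→58) → #2D953A
71%: (76 − 53.96 = 22.04→22, 253 − 179.63 = 73.37→73, 99 − 70.29 = 28.71→29) → #16491D
78%: (76 − 59.28 = 16.72→17, 253 − 197.34 = 55.66→56, 99 − 77.22 = 21.78→22) → #113816
82%: (76 − 62.32 = 13.68→14, 253 − 207.46 = 45.54→46, 99 − 81.18 = 17.82→18) → #0E2E12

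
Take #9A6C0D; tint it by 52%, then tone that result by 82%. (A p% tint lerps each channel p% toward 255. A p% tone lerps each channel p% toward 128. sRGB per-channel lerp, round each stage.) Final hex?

#9A6C0D is rgb(154, 108, 13).
A 52% tint moves each channel 52% toward 255:
  R: 154 + 52.52 = 206.52 → 207
  G: 108 + 76.44 = 184.44 → 184
  B: 13 + 0.52×(255−13) = 13 + 125.84 = 138.84 → 139
After the tint: rgb(207, 184, 139) = #CFB88B.
Lerp each channel 82% toward 128:
  R: 207 + 0.82×(128−207) = 207 − 64.78 = 142.22 → 142
  G: 184 − 45.92 = 138.08 → 138
  B: 139 + 0.82×(128−139) = 139 − 9.02 = 129.98 → 130
rgb(142, 138, 130) = #8E8A82.

#8E8A82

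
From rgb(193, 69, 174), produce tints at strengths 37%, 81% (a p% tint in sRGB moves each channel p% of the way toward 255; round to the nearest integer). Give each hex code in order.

37%: (193 + 22.94 = 215.94→216, 69 + 68.82 = 137.82→138, 174 + 29.97 = 203.97→204) → #D88ACC
81%: (193 + 50.22 = 243.22→243, 69 + 150.66 = 219.66→220, 174 + 65.61 = 239.61→240) → #F3DCF0

#D88ACC, #F3DCF0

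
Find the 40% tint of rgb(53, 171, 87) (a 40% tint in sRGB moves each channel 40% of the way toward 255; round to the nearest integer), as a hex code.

#86CD9A

Per channel, c → c + 0.4(255 − c):
  R: 53 + 80.8 = 133.8 → 134
  G: 171 + 0.4×(255−171) = 171 + 33.6 = 204.6 → 205
  B: 87 + 0.4×(255−87) = 87 + 67.2 = 154.2 → 154
rgb(134, 205, 154) = #86CD9A.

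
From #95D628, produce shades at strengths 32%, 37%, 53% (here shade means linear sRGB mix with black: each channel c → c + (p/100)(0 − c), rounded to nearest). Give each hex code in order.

#65921B, #5E8719, #466513

#95D628 is rgb(149, 214, 40).
32%: (149 − 47.68 = 101.32→101, 214 − 68.48 = 145.52→146, 40 − 12.8 = 27.2→27) → #65921B
37%: (149 − 55.13 = 93.87→94, 214 − 79.18 = 134.82→135, 40 − 14.8 = 25.2→25) → #5E8719
53%: (149 − 78.97 = 70.03→70, 214 − 113.42 = 100.58→101, 40 − 21.2 = 18.8→19) → #466513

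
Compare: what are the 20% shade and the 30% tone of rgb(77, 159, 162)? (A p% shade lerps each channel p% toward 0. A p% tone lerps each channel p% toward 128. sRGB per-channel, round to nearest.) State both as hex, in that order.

#3E7F82, #5C9698

20% shade:
  R: 77 + 0.2×(0−77) = 77 − 15.4 = 61.6 → 62
  G: 159 + 0.2×(0−159) = 159 − 31.8 = 127.2 → 127
  B: 162 + 0.2×(0−162) = 162 − 32.4 = 129.6 → 130
  → #3E7F82
30% tone:
  R: 77 + 0.3×(128−77) = 77 + 15.3 = 92.3 → 92
  G: 159 + 0.3×(128−159) = 159 − 9.3 = 149.7 → 150
  B: 162 − 10.2 = 151.8 → 152
  → #5C9698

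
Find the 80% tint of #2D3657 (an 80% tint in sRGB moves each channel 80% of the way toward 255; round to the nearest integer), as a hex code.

#D5D7DD

#2D3657 is rgb(45, 54, 87).
Lerp each channel 80% toward 255:
  R: 45 + 168 = 213 → 213
  G: 54 + 0.8×(255−54) = 54 + 160.8 = 214.8 → 215
  B: 87 + 0.8×(255−87) = 87 + 134.4 = 221.4 → 221
rgb(213, 215, 221) = #D5D7DD.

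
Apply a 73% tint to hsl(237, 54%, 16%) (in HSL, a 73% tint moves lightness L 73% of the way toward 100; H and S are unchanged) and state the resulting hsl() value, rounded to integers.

hsl(237, 54%, 77%)

L moves 73% from 16 toward 100: 16 + 61.32 = 77.32 → 77.
H and S are unchanged.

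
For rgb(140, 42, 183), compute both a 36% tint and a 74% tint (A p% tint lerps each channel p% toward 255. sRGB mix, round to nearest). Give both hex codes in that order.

36% tint:
  R: 140 + 41.4 = 181.4 → 181
  G: 42 + 0.36×(255−42) = 42 + 76.68 = 118.68 → 119
  B: 183 + 0.36×(255−183) = 183 + 25.92 = 208.92 → 209
  → #B577D1
74% tint:
  R: 140 + 0.74×(255−140) = 140 + 85.1 = 225.1 → 225
  G: 42 + 0.74×(255−42) = 42 + 157.62 = 199.62 → 200
  B: 183 + 53.28 = 236.28 → 236
  → #E1C8EC

#B577D1, #E1C8EC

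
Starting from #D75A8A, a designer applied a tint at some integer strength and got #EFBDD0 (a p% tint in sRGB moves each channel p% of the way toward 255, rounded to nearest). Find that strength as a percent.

60%

#D75A8A is rgb(215, 90, 138); #EFBDD0 is rgb(239, 189, 208).
On the G channel (widest range): 189 ≈ 90 + (p/100)(255 − 90), so p ≈ 100×(189 − 90)/(255 − 90) = 9900/165 = 60.00.
p = 60 reproduces all three channels after rounding.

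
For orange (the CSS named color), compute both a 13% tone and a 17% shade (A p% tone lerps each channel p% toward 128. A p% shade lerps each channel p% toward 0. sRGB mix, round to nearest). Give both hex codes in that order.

#EEA011, #D48900

CSS orange is rgb(255, 165, 0).
13% tone:
  R: 255 + 0.13×(128−255) = 255 − 16.51 = 238.49 → 238
  G: 165 + 0.13×(128−165) = 165 − 4.81 = 160.19 → 160
  B: 0 + 0.13×(128−0) = 0 + 16.64 = 16.64 → 17
  → #EEA011
17% shade:
  R: 255 + 0.17×(0−255) = 255 − 43.35 = 211.65 → 212
  G: 165 + 0.17×(0−165) = 165 − 28.05 = 136.95 → 137
  B: 0 + 0 = 0 → 0
  → #D48900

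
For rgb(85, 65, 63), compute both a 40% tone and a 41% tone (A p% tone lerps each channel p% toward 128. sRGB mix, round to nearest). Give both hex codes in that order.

40% tone:
  R: 85 + 17.2 = 102.2 → 102
  G: 65 + 25.2 = 90.2 → 90
  B: 63 + 26 = 89 → 89
  → #665A59
41% tone:
  R: 85 + 0.41×(128−85) = 85 + 17.63 = 102.63 → 103
  G: 65 + 0.41×(128−65) = 65 + 25.83 = 90.83 → 91
  B: 63 + 0.41×(128−63) = 63 + 26.65 = 89.65 → 90
  → #675B5A

#665A59, #675B5A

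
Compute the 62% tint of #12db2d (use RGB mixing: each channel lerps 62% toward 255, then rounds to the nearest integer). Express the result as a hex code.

#a5f1af

#12db2d is rgb(18, 219, 45).
Lerp each channel 62% toward 255:
  R: 18 + 0.62×(255−18) = 18 + 146.94 = 164.94 → 165
  G: 219 + 22.32 = 241.32 → 241
  B: 45 + 130.2 = 175.2 → 175
rgb(165, 241, 175) = #a5f1af.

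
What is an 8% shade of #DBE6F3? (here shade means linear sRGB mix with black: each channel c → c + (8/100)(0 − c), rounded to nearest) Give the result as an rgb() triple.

rgb(201, 212, 224)

#DBE6F3 is rgb(219, 230, 243).
Per channel, c → c + 0.08(0 − c):
  R: 219 − 17.52 = 201.48 → 201
  G: 230 + 0.08×(0−230) = 230 − 18.4 = 211.6 → 212
  B: 243 + 0.08×(0−243) = 243 − 19.44 = 223.56 → 224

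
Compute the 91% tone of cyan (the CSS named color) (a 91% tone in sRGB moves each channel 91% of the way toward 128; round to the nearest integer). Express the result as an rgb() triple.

CSS cyan is rgb(0, 255, 255).
Lerp each channel 91% toward 128:
  R: 0 + 116.48 = 116.48 → 116
  G: 255 − 115.57 = 139.43 → 139
  B: 255 − 115.57 = 139.43 → 139

rgb(116, 139, 139)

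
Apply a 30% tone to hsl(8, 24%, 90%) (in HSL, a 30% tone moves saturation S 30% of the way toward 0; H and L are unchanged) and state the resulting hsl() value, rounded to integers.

S moves 30% from 24 toward 0: 24 − 7.2 = 16.8 → 17.
H and L are unchanged.

hsl(8, 17%, 90%)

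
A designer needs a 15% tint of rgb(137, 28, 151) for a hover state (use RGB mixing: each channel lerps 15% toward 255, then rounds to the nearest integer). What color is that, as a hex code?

Per channel, c → c + 0.15(255 − c):
  R: 137 + 0.15×(255−137) = 137 + 17.7 = 154.7 → 155
  G: 28 + 0.15×(255−28) = 28 + 34.05 = 62.05 → 62
  B: 151 + 15.6 = 166.6 → 167
rgb(155, 62, 167) = #9B3EA7.

#9B3EA7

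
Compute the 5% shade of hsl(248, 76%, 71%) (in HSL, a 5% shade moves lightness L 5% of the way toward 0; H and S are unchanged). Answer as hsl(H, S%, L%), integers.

L moves 5% from 71 toward 0: 71 − 3.55 = 67.45 → 67.
H and S are unchanged.

hsl(248, 76%, 67%)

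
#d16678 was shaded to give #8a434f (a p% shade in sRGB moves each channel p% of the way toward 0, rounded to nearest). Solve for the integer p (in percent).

34%

#d16678 is rgb(209, 102, 120); #8a434f is rgb(138, 67, 79).
On the R channel (widest range): 138 ≈ 209 + (p/100)(0 − 209), so p ≈ 100×(138 − 209)/(0 − 209) = -7100/-209 = 33.97.
p = 34 reproduces all three channels after rounding.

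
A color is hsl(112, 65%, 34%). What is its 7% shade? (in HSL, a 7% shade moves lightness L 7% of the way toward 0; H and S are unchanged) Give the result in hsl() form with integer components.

L moves 7% from 34 toward 0: 34 − 2.38 = 31.62 → 32.
H and S are unchanged.

hsl(112, 65%, 32%)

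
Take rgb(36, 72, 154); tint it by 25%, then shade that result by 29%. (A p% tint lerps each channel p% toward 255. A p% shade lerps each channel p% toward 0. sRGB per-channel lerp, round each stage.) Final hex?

#41547F

Per channel, c → c + 0.25(255 − c):
  R: 36 + 0.25×(255−36) = 36 + 54.75 = 90.75 → 91
  G: 72 + 0.25×(255−72) = 72 + 45.75 = 117.75 → 118
  B: 154 + 0.25×(255−154) = 154 + 25.25 = 179.25 → 179
After the tint: rgb(91, 118, 179) = #5B76B3.
A 29% shade moves each channel 29% toward 0:
  R: 91 + 0.29×(0−91) = 91 − 26.39 = 64.61 → 65
  G: 118 + 0.29×(0−118) = 118 − 34.22 = 83.78 → 84
  B: 179 + 0.29×(0−179) = 179 − 51.91 = 127.09 → 127
rgb(65, 84, 127) = #41547F.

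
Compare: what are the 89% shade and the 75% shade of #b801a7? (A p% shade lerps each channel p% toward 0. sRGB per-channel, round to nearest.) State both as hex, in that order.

#b801a7 is rgb(184, 1, 167).
89% shade:
  R: 184 + 0.89×(0−184) = 184 − 163.76 = 20.24 → 20
  G: 1 − 0.89 = 0.11 → 0
  B: 167 + 0.89×(0−167) = 167 − 148.63 = 18.37 → 18
  → #140012
75% shade:
  R: 184 − 138 = 46 → 46
  G: 1 + 0.75×(0−1) = 1 − 0.75 = 0.25 → 0
  B: 167 − 125.25 = 41.75 → 42
  → #2e002a

#140012, #2e002a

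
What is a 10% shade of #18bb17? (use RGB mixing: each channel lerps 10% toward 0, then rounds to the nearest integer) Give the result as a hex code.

#18bb17 is rgb(24, 187, 23).
Per channel, c → c + 0.1(0 − c):
  R: 24 + 0.1×(0−24) = 24 − 2.4 = 21.6 → 22
  G: 187 + 0.1×(0−187) = 187 − 18.7 = 168.3 → 168
  B: 23 + 0.1×(0−23) = 23 − 2.3 = 20.7 → 21
rgb(22, 168, 21) = #16a815.

#16a815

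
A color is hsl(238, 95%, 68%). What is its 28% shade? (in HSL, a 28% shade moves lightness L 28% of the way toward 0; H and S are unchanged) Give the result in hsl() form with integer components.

hsl(238, 95%, 49%)

L moves 28% from 68 toward 0: 68 − 19.04 = 48.96 → 49.
H and S are unchanged.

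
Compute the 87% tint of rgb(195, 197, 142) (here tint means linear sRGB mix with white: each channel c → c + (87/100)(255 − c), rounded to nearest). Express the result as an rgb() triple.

Lerp each channel 87% toward 255:
  R: 195 + 52.2 = 247.2 → 247
  G: 197 + 0.87×(255−197) = 197 + 50.46 = 247.46 → 247
  B: 142 + 0.87×(255−142) = 142 + 98.31 = 240.31 → 240

rgb(247, 247, 240)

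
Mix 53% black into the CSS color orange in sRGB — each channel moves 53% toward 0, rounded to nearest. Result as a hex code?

CSS orange is rgb(255, 165, 0).
A 53% shade moves each channel 53% toward 0:
  R: 255 − 135.15 = 119.85 → 120
  G: 165 + 0.53×(0−165) = 165 − 87.45 = 77.55 → 78
  B: 0 + 0.53×(0−0) = 0 + 0 = 0 → 0
rgb(120, 78, 0) = #784E00.

#784E00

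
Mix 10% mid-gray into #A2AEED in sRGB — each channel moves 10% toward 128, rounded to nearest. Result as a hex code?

#9FA9E2

#A2AEED is rgb(162, 174, 237).
A 10% tone moves each channel 10% toward 128:
  R: 162 + 0.1×(128−162) = 162 − 3.4 = 158.6 → 159
  G: 174 + 0.1×(128−174) = 174 − 4.6 = 169.4 → 169
  B: 237 − 10.9 = 226.1 → 226
rgb(159, 169, 226) = #9FA9E2.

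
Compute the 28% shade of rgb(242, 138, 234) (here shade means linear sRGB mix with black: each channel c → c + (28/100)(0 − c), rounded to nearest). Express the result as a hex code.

A 28% shade moves each channel 28% toward 0:
  R: 242 + 0.28×(0−242) = 242 − 67.76 = 174.24 → 174
  G: 138 − 38.64 = 99.36 → 99
  B: 234 + 0.28×(0−234) = 234 − 65.52 = 168.48 → 168
rgb(174, 99, 168) = #AE63A8.

#AE63A8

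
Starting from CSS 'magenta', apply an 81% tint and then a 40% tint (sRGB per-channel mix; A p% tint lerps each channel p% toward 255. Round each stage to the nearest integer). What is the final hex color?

#FFE2FF

CSS magenta is rgb(255, 0, 255).
Lerp each channel 81% toward 255:
  R: 255 + 0.81×(255−255) = 255 + 0 = 255 → 255
  G: 0 + 0.81×(255−0) = 0 + 206.55 = 206.55 → 207
  B: 255 + 0 = 255 → 255
After the tint: rgb(255, 207, 255) = #FFCFFF.
Lerp each channel 40% toward 255:
  R: 255 + 0.4×(255−255) = 255 + 0 = 255 → 255
  G: 207 + 0.4×(255−207) = 207 + 19.2 = 226.2 → 226
  B: 255 + 0.4×(255−255) = 255 + 0 = 255 → 255
rgb(255, 226, 255) = #FFE2FF.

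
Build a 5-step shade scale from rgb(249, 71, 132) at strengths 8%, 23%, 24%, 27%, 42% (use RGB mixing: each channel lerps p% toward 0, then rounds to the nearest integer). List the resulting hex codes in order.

#e54179, #c03766, #bd3664, #b63460, #90294d

8%: (249 − 19.92 = 229.08→229, 71 − 5.68 = 65.32→65, 132 − 10.56 = 121.44→121) → #e54179
23%: (249 − 57.27 = 191.73→192, 71 − 16.33 = 54.67→55, 132 − 30.36 = 101.64→102) → #c03766
24%: (249 − 59.76 = 189.24→189, 71 − 17.04 = 53.96→54, 132 − 31.68 = 100.32→100) → #bd3664
27%: (249 − 67.23 = 181.77→182, 71 − 19.17 = 51.83→52, 132 − 35.64 = 96.36→96) → #b63460
42%: (249 − 104.58 = 144.42→144, 71 − 29.82 = 41.18→41, 132 − 55.44 = 76.56→77) → #90294d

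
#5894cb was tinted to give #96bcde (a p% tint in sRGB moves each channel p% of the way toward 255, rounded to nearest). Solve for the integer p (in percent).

#5894cb is rgb(88, 148, 203); #96bcde is rgb(150, 188, 222).
On the R channel (widest range): 150 ≈ 88 + (p/100)(255 − 88), so p ≈ 100×(150 − 88)/(255 − 88) = 6200/167 = 37.13.
p = 37 reproduces all three channels after rounding.

37%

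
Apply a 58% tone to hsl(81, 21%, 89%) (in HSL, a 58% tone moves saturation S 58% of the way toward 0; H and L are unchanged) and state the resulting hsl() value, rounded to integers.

S moves 58% from 21 toward 0: 21 − 12.18 = 8.82 → 9.
H and L are unchanged.

hsl(81, 9%, 89%)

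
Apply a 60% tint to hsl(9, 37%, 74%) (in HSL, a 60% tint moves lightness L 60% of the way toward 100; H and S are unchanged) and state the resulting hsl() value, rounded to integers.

hsl(9, 37%, 90%)

L moves 60% from 74 toward 100: 74 + 15.6 = 89.6 → 90.
H and S are unchanged.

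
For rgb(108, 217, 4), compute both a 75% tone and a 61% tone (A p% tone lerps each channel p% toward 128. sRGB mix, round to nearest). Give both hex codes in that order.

#7b9661, #78a350

75% tone:
  R: 108 + 0.75×(128−108) = 108 + 15 = 123 → 123
  G: 217 + 0.75×(128−217) = 217 − 66.75 = 150.25 → 150
  B: 4 + 0.75×(128−4) = 4 + 93 = 97 → 97
  → #7b9661
61% tone:
  R: 108 + 0.61×(128−108) = 108 + 12.2 = 120.2 → 120
  G: 217 + 0.61×(128−217) = 217 − 54.29 = 162.71 → 163
  B: 4 + 75.64 = 79.64 → 80
  → #78a350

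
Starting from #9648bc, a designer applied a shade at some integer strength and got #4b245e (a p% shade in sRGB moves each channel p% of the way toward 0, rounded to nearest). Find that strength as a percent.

#9648bc is rgb(150, 72, 188); #4b245e is rgb(75, 36, 94).
On the B channel (widest range): 94 ≈ 188 + (p/100)(0 − 188), so p ≈ 100×(94 − 188)/(0 − 188) = -9400/-188 = 50.00.
p = 50 reproduces all three channels after rounding.

50%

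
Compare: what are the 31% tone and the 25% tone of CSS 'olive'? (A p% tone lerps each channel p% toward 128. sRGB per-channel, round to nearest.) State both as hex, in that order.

#808028, #808020

CSS olive is rgb(128, 128, 0).
31% tone:
  R: 128 + 0.31×(128−128) = 128 + 0 = 128 → 128
  G: 128 + 0.31×(128−128) = 128 + 0 = 128 → 128
  B: 0 + 0.31×(128−0) = 0 + 39.68 = 39.68 → 40
  → #808028
25% tone:
  R: 128 + 0 = 128 → 128
  G: 128 + 0 = 128 → 128
  B: 0 + 32 = 32 → 32
  → #808020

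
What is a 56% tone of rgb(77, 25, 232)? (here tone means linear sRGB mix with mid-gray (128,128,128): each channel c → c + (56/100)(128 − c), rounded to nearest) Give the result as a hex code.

#6a53ae

Lerp each channel 56% toward 128:
  R: 77 + 0.56×(128−77) = 77 + 28.56 = 105.56 → 106
  G: 25 + 0.56×(128−25) = 25 + 57.68 = 82.68 → 83
  B: 232 + 0.56×(128−232) = 232 − 58.24 = 173.76 → 174
rgb(106, 83, 174) = #6a53ae.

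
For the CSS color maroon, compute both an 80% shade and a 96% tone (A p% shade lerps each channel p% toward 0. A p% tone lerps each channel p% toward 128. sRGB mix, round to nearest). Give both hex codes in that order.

CSS maroon is rgb(128, 0, 0).
80% shade:
  R: 128 + 0.8×(0−128) = 128 − 102.4 = 25.6 → 26
  G: 0 + 0 = 0 → 0
  B: 0 + 0 = 0 → 0
  → #1a0000
96% tone:
  R: 128 + 0 = 128 → 128
  G: 0 + 0.96×(128−0) = 0 + 122.88 = 122.88 → 123
  B: 0 + 0.96×(128−0) = 0 + 122.88 = 122.88 → 123
  → #807b7b

#1a0000, #807b7b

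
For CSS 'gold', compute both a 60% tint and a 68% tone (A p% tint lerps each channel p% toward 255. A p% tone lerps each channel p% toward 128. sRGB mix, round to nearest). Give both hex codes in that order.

CSS gold is rgb(255, 215, 0).
60% tint:
  R: 255 + 0 = 255 → 255
  G: 215 + 24 = 239 → 239
  B: 0 + 0.6×(255−0) = 0 + 153 = 153 → 153
  → #FFEF99
68% tone:
  R: 255 − 86.36 = 168.64 → 169
  G: 215 − 59.16 = 155.84 → 156
  B: 0 + 0.68×(128−0) = 0 + 87.04 = 87.04 → 87
  → #A99C57

#FFEF99, #A99C57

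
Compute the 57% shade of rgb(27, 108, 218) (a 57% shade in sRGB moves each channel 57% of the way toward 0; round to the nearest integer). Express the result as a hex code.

#0C2E5E

Lerp each channel 57% toward 0:
  R: 27 − 15.39 = 11.61 → 12
  G: 108 + 0.57×(0−108) = 108 − 61.56 = 46.44 → 46
  B: 218 + 0.57×(0−218) = 218 − 124.26 = 93.74 → 94
rgb(12, 46, 94) = #0C2E5E.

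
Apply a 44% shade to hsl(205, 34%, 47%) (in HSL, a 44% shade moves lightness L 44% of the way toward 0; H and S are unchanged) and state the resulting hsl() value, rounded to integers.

L moves 44% from 47 toward 0: 47 − 20.68 = 26.32 → 26.
H and S are unchanged.

hsl(205, 34%, 26%)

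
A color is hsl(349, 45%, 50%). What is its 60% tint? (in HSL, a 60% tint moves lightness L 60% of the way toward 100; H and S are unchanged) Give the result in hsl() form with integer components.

hsl(349, 45%, 80%)

L moves 60% from 50 toward 100: 50 + 30 = 80 → 80.
H and S are unchanged.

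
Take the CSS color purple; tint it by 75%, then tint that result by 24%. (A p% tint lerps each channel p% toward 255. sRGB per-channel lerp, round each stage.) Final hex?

CSS purple is rgb(128, 0, 128).
Per channel, c → c + 0.75(255 − c):
  R: 128 + 95.25 = 223.25 → 223
  G: 0 + 0.75×(255−0) = 0 + 191.25 = 191.25 → 191
  B: 128 + 0.75×(255−128) = 128 + 95.25 = 223.25 → 223
After the tint: rgb(223, 191, 223) = #DFBFDF.
A 24% tint moves each channel 24% toward 255:
  R: 223 + 0.24×(255−223) = 223 + 7.68 = 230.68 → 231
  G: 191 + 15.36 = 206.36 → 206
  B: 223 + 7.68 = 230.68 → 231
rgb(231, 206, 231) = #E7CEE7.

#E7CEE7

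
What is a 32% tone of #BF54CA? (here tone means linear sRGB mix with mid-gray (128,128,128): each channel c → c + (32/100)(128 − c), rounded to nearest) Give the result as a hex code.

#BF54CA is rgb(191, 84, 202).
Per channel, c → c + 0.32(128 − c):
  R: 191 − 20.16 = 170.84 → 171
  G: 84 + 0.32×(128−84) = 84 + 14.08 = 98.08 → 98
  B: 202 + 0.32×(128−202) = 202 − 23.68 = 178.32 → 178
rgb(171, 98, 178) = #AB62B2.

#AB62B2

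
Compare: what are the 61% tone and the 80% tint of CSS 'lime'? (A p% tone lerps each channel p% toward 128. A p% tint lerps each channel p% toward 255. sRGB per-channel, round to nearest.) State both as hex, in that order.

#4EB24E, #CCFFCC

CSS lime is rgb(0, 255, 0).
61% tone:
  R: 0 + 0.61×(128−0) = 0 + 78.08 = 78.08 → 78
  G: 255 + 0.61×(128−255) = 255 − 77.47 = 177.53 → 178
  B: 0 + 78.08 = 78.08 → 78
  → #4EB24E
80% tint:
  R: 0 + 0.8×(255−0) = 0 + 204 = 204 → 204
  G: 255 + 0.8×(255−255) = 255 + 0 = 255 → 255
  B: 0 + 0.8×(255−0) = 0 + 204 = 204 → 204
  → #CCFFCC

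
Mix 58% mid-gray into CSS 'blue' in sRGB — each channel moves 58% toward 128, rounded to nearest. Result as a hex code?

#4a4ab5

CSS blue is rgb(0, 0, 255).
A 58% tone moves each channel 58% toward 128:
  R: 0 + 0.58×(128−0) = 0 + 74.24 = 74.24 → 74
  G: 0 + 0.58×(128−0) = 0 + 74.24 = 74.24 → 74
  B: 255 + 0.58×(128−255) = 255 − 73.66 = 181.34 → 181
rgb(74, 74, 181) = #4a4ab5.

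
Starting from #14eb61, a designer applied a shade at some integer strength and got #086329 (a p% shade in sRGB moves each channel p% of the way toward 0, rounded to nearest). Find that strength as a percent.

58%

#14eb61 is rgb(20, 235, 97); #086329 is rgb(8, 99, 41).
On the G channel (widest range): 99 ≈ 235 + (p/100)(0 − 235), so p ≈ 100×(99 − 235)/(0 − 235) = -13600/-235 = 57.87.
p = 58 reproduces all three channels after rounding.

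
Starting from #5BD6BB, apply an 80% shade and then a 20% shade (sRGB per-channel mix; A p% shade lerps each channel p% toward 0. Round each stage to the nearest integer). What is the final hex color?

#5BD6BB is rgb(91, 214, 187).
An 80% shade moves each channel 80% toward 0:
  R: 91 − 72.8 = 18.2 → 18
  G: 214 + 0.8×(0−214) = 214 − 171.2 = 42.8 → 43
  B: 187 − 149.6 = 37.4 → 37
After the shade: rgb(18, 43, 37) = #122B25.
A 20% shade moves each channel 20% toward 0:
  R: 18 + 0.2×(0−18) = 18 − 3.6 = 14.4 → 14
  G: 43 − 8.6 = 34.4 → 34
  B: 37 − 7.4 = 29.6 → 30
rgb(14, 34, 30) = #0E221E.

#0E221E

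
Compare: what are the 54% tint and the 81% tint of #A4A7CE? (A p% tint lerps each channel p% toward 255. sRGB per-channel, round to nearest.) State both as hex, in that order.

#D5D7E8, #EEEEF6

#A4A7CE is rgb(164, 167, 206).
54% tint:
  R: 164 + 0.54×(255−164) = 164 + 49.14 = 213.14 → 213
  G: 167 + 0.54×(255−167) = 167 + 47.52 = 214.52 → 215
  B: 206 + 0.54×(255−206) = 206 + 26.46 = 232.46 → 232
  → #D5D7E8
81% tint:
  R: 164 + 73.71 = 237.71 → 238
  G: 167 + 0.81×(255−167) = 167 + 71.28 = 238.28 → 238
  B: 206 + 0.81×(255−206) = 206 + 39.69 = 245.69 → 246
  → #EEEEF6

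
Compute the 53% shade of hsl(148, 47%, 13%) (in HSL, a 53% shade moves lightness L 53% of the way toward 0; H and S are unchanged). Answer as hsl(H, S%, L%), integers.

L moves 53% from 13 toward 0: 13 − 6.89 = 6.11 → 6.
H and S are unchanged.

hsl(148, 47%, 6%)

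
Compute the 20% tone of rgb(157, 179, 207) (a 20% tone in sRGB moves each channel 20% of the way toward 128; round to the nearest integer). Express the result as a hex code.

#97a9bf

Per channel, c → c + 0.2(128 − c):
  R: 157 + 0.2×(128−157) = 157 − 5.8 = 151.2 → 151
  G: 179 + 0.2×(128−179) = 179 − 10.2 = 168.8 → 169
  B: 207 − 15.8 = 191.2 → 191
rgb(151, 169, 191) = #97a9bf.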